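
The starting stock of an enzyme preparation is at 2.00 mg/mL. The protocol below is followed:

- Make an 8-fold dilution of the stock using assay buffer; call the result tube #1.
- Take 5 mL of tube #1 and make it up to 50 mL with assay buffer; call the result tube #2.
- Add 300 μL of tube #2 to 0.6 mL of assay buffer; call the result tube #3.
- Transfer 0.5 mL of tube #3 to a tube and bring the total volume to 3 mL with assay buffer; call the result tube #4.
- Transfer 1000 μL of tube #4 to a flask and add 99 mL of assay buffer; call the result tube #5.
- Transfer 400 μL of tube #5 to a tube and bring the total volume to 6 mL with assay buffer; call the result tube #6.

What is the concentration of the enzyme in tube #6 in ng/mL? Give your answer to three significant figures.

Step 1: 8-fold → factor 8
Step 2: 5 mL brought to 50 mL → factor 50/5 = 10
Step 3: 300 μL + 0.6 mL = 900 μL total → factor 900/300 = 3
Step 4: 0.5 mL brought to 3 mL → factor 3/0.5 = 6
Step 5: 1000 μL + 99 mL = 1 × 10^5 μL total → factor 1 × 10^5/1000 = 100
Step 6: 400 μL brought to 6 mL → factor 6000/400 = 15
Overall dilution factor = 8 × 10 × 3 × 6 × 100 × 15 = 2.16 × 10^6
Final = 2.00 mg/mL / 2.16 × 10^6 = 9.259 × 10^-7 mg/mL = 0.926 ng/mL

0.926 ng/mL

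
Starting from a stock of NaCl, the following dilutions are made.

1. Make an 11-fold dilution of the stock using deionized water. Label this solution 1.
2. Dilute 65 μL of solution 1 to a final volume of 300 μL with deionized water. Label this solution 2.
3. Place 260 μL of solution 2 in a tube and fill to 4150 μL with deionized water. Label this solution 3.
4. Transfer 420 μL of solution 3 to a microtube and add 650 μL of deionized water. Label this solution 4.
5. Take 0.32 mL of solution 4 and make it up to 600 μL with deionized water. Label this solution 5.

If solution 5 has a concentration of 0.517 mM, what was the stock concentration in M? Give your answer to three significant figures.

Step 1: 11-fold → factor 11
Step 2: 65 μL brought to 300 μL → factor 300/65 = 4.6154
Step 3: 260 μL brought to 4150 μL → factor 4150/260 = 15.962
Step 4: 420 μL + 650 μL = 1070 μL total → factor 1070/420 = 2.5476
Step 5: 0.32 mL brought to 600 μL → factor 0.6/0.32 = 1.875
Overall dilution factor = 11 × 4.6154 × 15.962 × 2.5476 × 1.875 = 3870.9
Stock = 0.517 mM × 3870.9 = 2001 mM = 2.00 M

2.00 M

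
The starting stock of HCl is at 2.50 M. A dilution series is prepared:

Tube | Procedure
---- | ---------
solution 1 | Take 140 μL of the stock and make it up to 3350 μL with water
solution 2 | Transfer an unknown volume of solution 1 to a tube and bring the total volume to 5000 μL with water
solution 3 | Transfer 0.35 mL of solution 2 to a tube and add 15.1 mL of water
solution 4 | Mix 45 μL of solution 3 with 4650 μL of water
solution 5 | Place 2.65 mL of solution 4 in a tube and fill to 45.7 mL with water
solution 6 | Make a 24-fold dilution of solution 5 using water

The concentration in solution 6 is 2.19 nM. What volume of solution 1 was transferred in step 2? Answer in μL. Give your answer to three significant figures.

200 μL

Step 1: 140 μL brought to 3350 μL → factor 3350/140 = 23.929
Step 2: v brought to 5000 μL → factor = 5000 μL/v
Step 3: 0.35 mL + 15.1 mL = 15.45 mL total → factor 15.45/0.35 = 44.143
Step 4: 45 μL + 4650 μL = 4695 μL total → factor 4695/45 = 104.33
Step 5: 2.65 mL brought to 45.7 mL → factor 45.7/2.65 = 17.245
Step 6: 24-fold → factor 24
Product of known-step factors = 4.5612 × 10^7
Overall factor = 2.50 M / (2.19 nM) = 1.1416 × 10^9
Step-2 factor = 1.1416 × 10^9 / 4.5612 × 10^7 = 25.027
v = 5000 μL / 25.027 = 200 μL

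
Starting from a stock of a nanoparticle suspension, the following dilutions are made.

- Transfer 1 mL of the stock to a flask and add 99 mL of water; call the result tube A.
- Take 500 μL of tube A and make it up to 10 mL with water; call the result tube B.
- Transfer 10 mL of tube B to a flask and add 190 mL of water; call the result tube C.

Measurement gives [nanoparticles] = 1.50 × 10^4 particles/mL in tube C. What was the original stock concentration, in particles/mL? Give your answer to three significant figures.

6.00 × 10^8 particles/mL

Step 1: 1 mL + 99 mL = 100 mL total → factor 100/1 = 100
Step 2: 500 μL brought to 10 mL → factor 10000/500 = 20
Step 3: 10 mL + 190 mL = 200 mL total → factor 200/10 = 20
Overall dilution factor = 100 × 20 × 20 = 40000
Stock = 1.50 × 10^4 particles/mL × 40000 = 6.00 × 10^8 particles/mL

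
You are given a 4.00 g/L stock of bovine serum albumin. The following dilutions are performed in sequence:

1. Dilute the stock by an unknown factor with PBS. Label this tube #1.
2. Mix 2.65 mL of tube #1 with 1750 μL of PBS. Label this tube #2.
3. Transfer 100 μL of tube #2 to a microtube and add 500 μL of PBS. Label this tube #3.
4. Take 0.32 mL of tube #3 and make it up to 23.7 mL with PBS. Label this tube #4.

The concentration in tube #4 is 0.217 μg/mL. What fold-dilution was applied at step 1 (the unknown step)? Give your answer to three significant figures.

25.0-fold

Step 1: unknown factor x
Step 2: 2.65 mL + 1750 μL = 4.4 mL total → factor 4.4/2.65 = 1.6604
Step 3: 100 μL + 500 μL = 600 μL total → factor 600/100 = 6
Step 4: 0.32 mL brought to 23.7 mL → factor 23.7/0.32 = 74.062
Product of known-step factors = 737.83
Overall factor = 4.00 g/L / (0.217 μg/mL) = 18433
x = 18433 / 737.83 = 25.0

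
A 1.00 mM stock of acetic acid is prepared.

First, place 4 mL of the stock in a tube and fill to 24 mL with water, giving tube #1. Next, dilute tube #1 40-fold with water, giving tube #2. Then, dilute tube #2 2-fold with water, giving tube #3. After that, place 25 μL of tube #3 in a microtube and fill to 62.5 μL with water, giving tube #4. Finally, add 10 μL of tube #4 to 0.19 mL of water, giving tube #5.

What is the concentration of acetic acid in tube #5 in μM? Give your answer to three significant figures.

Step 1: 4 mL brought to 24 mL → factor 24/4 = 6
Step 2: 40-fold → factor 40
Step 3: 2-fold → factor 2
Step 4: 25 μL brought to 62.5 μL → factor 62.5/25 = 2.5
Step 5: 10 μL + 0.19 mL = 200 μL total → factor 200/10 = 20
Overall dilution factor = 6 × 40 × 2 × 2.5 × 20 = 24000
Final = 1.00 mM / 24000 = 4.167 × 10^-5 mM = 0.0417 μM

0.0417 μM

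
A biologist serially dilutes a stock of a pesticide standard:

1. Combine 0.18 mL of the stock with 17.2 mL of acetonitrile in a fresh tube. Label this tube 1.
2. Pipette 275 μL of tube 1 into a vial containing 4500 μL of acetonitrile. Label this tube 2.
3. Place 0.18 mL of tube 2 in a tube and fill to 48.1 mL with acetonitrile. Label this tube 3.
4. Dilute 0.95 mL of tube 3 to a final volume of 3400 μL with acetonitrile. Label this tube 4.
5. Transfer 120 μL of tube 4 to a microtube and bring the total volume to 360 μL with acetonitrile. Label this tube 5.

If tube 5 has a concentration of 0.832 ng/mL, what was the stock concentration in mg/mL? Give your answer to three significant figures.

4.00 mg/mL

Step 1: 0.18 mL + 17.2 mL = 17.38 mL total → factor 17.38/0.18 = 96.556
Step 2: 275 μL + 4500 μL = 4775 μL total → factor 4775/275 = 17.364
Step 3: 0.18 mL brought to 48.1 mL → factor 48.1/0.18 = 267.22
Step 4: 0.95 mL brought to 3400 μL → factor 3.4/0.95 = 3.5789
Step 5: 120 μL brought to 360 μL → factor 360/120 = 3
Overall dilution factor = 96.556 × 17.364 × 267.22 × 3.5789 × 3 = 4.8102 × 10^6
Stock = 0.832 ng/mL × 4.8102 × 10^6 = 4.002 × 10^6 ng/mL = 4.00 mg/mL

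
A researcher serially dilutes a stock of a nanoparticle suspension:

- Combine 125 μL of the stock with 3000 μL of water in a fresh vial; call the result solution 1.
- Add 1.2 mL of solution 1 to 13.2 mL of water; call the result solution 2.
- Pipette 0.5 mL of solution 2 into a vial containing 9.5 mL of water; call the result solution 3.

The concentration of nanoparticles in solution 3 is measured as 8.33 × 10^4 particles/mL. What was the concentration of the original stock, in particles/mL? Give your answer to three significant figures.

Step 1: 125 μL + 3000 μL = 3125 μL total → factor 3125/125 = 25
Step 2: 1.2 mL + 13.2 mL = 14.4 mL total → factor 14.4/1.2 = 12
Step 3: 0.5 mL + 9.5 mL = 10 mL total → factor 10/0.5 = 20
Overall dilution factor = 25 × 12 × 20 = 6000
Stock = 8.33 × 10^4 particles/mL × 6000 = 5.00 × 10^8 particles/mL

5.00 × 10^8 particles/mL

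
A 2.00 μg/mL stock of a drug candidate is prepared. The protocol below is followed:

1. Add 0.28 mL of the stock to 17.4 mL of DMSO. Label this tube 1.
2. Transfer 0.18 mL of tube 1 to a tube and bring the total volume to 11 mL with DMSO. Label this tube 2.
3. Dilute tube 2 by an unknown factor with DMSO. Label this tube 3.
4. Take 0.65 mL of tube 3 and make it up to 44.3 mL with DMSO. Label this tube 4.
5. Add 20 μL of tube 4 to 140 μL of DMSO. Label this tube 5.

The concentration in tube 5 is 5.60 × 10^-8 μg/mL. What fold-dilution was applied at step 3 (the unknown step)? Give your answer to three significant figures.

Step 1: 0.28 mL + 17.4 mL = 17.68 mL total → factor 17.68/0.28 = 63.143
Step 2: 0.18 mL brought to 11 mL → factor 11/0.18 = 61.111
Step 3: unknown factor x
Step 4: 0.65 mL brought to 44.3 mL → factor 44.3/0.65 = 68.154
Step 5: 20 μL + 140 μL = 160 μL total → factor 160/20 = 8
Product of known-step factors = 2.1039 × 10^6
Overall factor = 2.00 μg/mL / (5.60 × 10^-8 μg/mL) = 3.5714 × 10^7
x = 3.5714 × 10^7 / 2.1039 × 10^6 = 17.0

17.0-fold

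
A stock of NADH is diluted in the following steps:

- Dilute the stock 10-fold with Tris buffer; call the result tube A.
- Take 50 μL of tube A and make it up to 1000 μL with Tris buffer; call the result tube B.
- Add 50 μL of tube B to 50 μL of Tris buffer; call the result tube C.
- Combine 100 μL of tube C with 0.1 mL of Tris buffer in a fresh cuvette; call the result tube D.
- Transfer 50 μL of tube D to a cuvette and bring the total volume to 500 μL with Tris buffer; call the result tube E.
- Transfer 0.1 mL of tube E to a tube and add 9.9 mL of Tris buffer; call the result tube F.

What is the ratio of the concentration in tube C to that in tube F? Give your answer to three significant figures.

2.00 × 10^3

Step 1: 10-fold → factor 10
Step 2: 50 μL brought to 1000 μL → factor 1000/50 = 20
Step 3: 50 μL + 50 μL = 100 μL total → factor 100/50 = 2
Step 4: 100 μL + 0.1 mL = 200 μL total → factor 200/100 = 2
Step 5: 50 μL brought to 500 μL → factor 500/50 = 10
Step 6: 0.1 mL + 9.9 mL = 10 mL total → factor 10/0.1 = 100
Dilution factor to tube C = 400; to tube F = 8 × 10^5
[tube C]/[tube F] = (factor to tube F)/(factor to tube C) = 8 × 10^5/400 = 2.00 × 10^3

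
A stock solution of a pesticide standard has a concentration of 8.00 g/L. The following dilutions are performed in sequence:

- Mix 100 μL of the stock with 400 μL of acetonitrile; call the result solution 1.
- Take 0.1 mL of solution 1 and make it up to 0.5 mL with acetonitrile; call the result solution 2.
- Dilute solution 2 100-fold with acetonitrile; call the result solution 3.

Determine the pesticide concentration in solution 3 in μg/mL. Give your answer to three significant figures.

Step 1: 100 μL + 400 μL = 500 μL total → factor 500/100 = 5
Step 2: 0.1 mL brought to 0.5 mL → factor 0.5/0.1 = 5
Step 3: 100-fold → factor 100
Overall dilution factor = 5 × 5 × 100 = 2500
Final = 8.00 g/L / 2500 = 0.003200 g/L = 3.20 μg/mL

3.20 μg/mL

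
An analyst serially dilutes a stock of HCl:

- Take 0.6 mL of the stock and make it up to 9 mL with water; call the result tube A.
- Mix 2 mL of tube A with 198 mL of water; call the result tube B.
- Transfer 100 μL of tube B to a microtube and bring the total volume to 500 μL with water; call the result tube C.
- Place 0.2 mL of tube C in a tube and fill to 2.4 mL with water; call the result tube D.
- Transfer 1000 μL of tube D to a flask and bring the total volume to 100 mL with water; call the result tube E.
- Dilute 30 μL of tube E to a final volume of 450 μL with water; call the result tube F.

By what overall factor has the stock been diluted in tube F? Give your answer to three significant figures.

1.35 × 10^8

Step 1: 0.6 mL brought to 9 mL → factor 9/0.6 = 15
Step 2: 2 mL + 198 mL = 200 mL total → factor 200/2 = 100
Step 3: 100 μL brought to 500 μL → factor 500/100 = 5
Step 4: 0.2 mL brought to 2.4 mL → factor 2.4/0.2 = 12
Step 5: 1000 μL brought to 100 mL → factor 1 × 10^5/1000 = 100
Step 6: 30 μL brought to 450 μL → factor 450/30 = 15
Overall dilution factor = 15 × 100 × 5 × 12 × 100 × 15 = 1.35 × 10^8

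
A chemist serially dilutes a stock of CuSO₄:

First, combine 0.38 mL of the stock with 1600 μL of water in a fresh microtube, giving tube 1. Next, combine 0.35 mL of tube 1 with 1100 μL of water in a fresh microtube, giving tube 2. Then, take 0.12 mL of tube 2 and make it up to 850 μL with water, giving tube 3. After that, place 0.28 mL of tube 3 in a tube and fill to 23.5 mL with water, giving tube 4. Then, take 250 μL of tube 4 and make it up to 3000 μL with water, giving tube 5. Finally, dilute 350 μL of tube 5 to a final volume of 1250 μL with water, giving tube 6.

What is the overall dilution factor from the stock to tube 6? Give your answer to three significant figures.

5.50 × 10^5

Step 1: 0.38 mL + 1600 μL = 1.98 mL total → factor 1.98/0.38 = 5.2105
Step 2: 0.35 mL + 1100 μL = 1.45 mL total → factor 1.45/0.35 = 4.1429
Step 3: 0.12 mL brought to 850 μL → factor 0.85/0.12 = 7.0833
Step 4: 0.28 mL brought to 23.5 mL → factor 23.5/0.28 = 83.929
Step 5: 250 μL brought to 3000 μL → factor 3000/250 = 12
Step 6: 350 μL brought to 1250 μL → factor 1250/350 = 3.5714
Overall dilution factor = 5.2105 × 4.1429 × 7.0833 × 83.929 × 12 × 3.5714 = 5.4999 × 10^5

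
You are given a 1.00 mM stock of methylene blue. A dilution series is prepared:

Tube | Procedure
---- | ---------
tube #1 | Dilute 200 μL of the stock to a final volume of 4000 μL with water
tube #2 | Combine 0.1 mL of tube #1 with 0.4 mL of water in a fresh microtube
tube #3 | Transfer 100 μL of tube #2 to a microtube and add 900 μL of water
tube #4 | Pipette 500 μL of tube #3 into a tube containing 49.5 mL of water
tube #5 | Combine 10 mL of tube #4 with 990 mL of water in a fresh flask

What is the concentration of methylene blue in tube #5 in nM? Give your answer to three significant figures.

0.100 nM

Step 1: 200 μL brought to 4000 μL → factor 4000/200 = 20
Step 2: 0.1 mL + 0.4 mL = 0.5 mL total → factor 0.5/0.1 = 5
Step 3: 100 μL + 900 μL = 1000 μL total → factor 1000/100 = 10
Step 4: 500 μL + 49.5 mL = 50000 μL total → factor 50000/500 = 100
Step 5: 10 mL + 990 mL = 1000 mL total → factor 1000/10 = 100
Overall dilution factor = 20 × 5 × 10 × 100 × 100 = 1 × 10^7
Final = 1.00 mM / 1 × 10^7 = 1.000 × 10^-7 mM = 0.100 nM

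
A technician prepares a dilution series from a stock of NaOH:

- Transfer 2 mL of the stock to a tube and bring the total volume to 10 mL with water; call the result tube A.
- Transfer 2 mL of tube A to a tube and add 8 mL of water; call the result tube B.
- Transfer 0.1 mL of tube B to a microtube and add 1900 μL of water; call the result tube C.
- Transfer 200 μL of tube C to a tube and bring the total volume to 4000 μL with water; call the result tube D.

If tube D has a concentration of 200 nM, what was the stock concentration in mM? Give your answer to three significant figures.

Step 1: 2 mL brought to 10 mL → factor 10/2 = 5
Step 2: 2 mL + 8 mL = 10 mL total → factor 10/2 = 5
Step 3: 0.1 mL + 1900 μL = 2 mL total → factor 2/0.1 = 20
Step 4: 200 μL brought to 4000 μL → factor 4000/200 = 20
Overall dilution factor = 5 × 5 × 20 × 20 = 10000
Stock = 200 nM × 10000 = 2.000 × 10^6 nM = 2.00 mM

2.00 mM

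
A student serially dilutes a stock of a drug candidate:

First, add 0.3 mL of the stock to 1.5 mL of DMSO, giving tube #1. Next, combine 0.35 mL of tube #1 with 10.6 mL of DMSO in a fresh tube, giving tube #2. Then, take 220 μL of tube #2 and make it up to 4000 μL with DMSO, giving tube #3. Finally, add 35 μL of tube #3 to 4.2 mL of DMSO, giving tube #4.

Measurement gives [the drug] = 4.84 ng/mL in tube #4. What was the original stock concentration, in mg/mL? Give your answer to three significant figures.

2.00 mg/mL

Step 1: 0.3 mL + 1.5 mL = 1.8 mL total → factor 1.8/0.3 = 6
Step 2: 0.35 mL + 10.6 mL = 10.95 mL total → factor 10.95/0.35 = 31.286
Step 3: 220 μL brought to 4000 μL → factor 4000/220 = 18.182
Step 4: 35 μL + 4.2 mL = 4235 μL total → factor 4235/35 = 121
Overall dilution factor = 6 × 31.286 × 18.182 × 121 = 4.1297 × 10^5
Stock = 4.84 ng/mL × 4.1297 × 10^5 = 1.999 × 10^6 ng/mL = 2.00 mg/mL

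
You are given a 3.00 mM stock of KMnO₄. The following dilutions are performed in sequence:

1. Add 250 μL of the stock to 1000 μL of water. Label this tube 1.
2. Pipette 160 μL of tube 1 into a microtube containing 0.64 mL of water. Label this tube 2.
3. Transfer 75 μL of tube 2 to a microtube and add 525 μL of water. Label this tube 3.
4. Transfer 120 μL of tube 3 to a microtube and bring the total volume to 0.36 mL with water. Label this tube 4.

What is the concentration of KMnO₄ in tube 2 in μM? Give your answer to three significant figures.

Step 1: 250 μL + 1000 μL = 1250 μL total → factor 1250/250 = 5
Step 2: 160 μL + 0.64 mL = 800 μL total → factor 800/160 = 5
Dilution factor through tube 2 = 5 × 5 = 25
[tube 2] = 3.00 mM / 25 = 0.1200 mM = 120 μM

120 μM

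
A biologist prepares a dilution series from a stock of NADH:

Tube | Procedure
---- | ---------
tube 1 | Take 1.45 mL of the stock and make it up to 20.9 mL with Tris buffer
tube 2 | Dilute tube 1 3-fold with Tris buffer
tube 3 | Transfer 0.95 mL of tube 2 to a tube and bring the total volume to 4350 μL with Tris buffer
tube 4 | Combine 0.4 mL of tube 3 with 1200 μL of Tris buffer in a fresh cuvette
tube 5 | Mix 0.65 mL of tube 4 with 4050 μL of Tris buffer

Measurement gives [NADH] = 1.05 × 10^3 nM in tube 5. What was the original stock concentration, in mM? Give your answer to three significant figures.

Step 1: 1.45 mL brought to 20.9 mL → factor 20.9/1.45 = 14.414
Step 2: 3-fold → factor 3
Step 3: 0.95 mL brought to 4350 μL → factor 4.35/0.95 = 4.5789
Step 4: 0.4 mL + 1200 μL = 1.6 mL total → factor 1.6/0.4 = 4
Step 5: 0.65 mL + 4050 μL = 4.7 mL total → factor 4.7/0.65 = 7.2308
Overall dilution factor = 14.414 × 3 × 4.5789 × 4 × 7.2308 = 5726.8
Stock = 1.05 × 10^3 nM × 5726.8 = 6.013 × 10^6 nM = 6.01 mM

6.01 mM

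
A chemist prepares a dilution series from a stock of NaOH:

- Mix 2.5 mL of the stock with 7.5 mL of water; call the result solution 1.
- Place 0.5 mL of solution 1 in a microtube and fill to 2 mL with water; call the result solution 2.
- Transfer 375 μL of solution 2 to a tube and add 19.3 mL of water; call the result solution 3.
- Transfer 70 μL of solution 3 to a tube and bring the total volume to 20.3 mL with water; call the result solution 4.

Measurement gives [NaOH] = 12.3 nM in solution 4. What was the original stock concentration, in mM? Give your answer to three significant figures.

Step 1: 2.5 mL + 7.5 mL = 10 mL total → factor 10/2.5 = 4
Step 2: 0.5 mL brought to 2 mL → factor 2/0.5 = 4
Step 3: 375 μL + 19.3 mL = 19675 μL total → factor 19675/375 = 52.467
Step 4: 70 μL brought to 20.3 mL → factor 20300/70 = 290
Overall dilution factor = 4 × 4 × 52.467 × 290 = 2.4345 × 10^5
Stock = 12.3 nM × 2.4345 × 10^5 = 2.994 × 10^6 nM = 2.99 mM

2.99 mM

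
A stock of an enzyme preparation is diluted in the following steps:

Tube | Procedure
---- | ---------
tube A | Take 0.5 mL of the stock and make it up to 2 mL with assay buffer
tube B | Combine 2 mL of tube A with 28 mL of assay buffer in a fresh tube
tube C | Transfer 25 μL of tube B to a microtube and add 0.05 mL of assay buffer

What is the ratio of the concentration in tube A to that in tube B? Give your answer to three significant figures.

15.0

Step 1: 0.5 mL brought to 2 mL → factor 2/0.5 = 4
Step 2: 2 mL + 28 mL = 30 mL total → factor 30/2 = 15
Dilution factor to tube A = 4; to tube B = 60
[tube A]/[tube B] = (factor to tube B)/(factor to tube A) = 60/4 = 15.0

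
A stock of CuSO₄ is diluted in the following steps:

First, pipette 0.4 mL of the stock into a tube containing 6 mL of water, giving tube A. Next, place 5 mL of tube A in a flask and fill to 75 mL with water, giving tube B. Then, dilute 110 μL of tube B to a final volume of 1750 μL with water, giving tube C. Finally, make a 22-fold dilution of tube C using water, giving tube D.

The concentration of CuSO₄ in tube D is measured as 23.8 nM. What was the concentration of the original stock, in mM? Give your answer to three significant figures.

Step 1: 0.4 mL + 6 mL = 6.4 mL total → factor 6.4/0.4 = 16
Step 2: 5 mL brought to 75 mL → factor 75/5 = 15
Step 3: 110 μL brought to 1750 μL → factor 1750/110 = 15.909
Step 4: 22-fold → factor 22
Overall dilution factor = 16 × 15 × 15.909 × 22 = 84000
Stock = 23.8 nM × 84000 = 1.999 × 10^6 nM = 2.00 mM

2.00 mM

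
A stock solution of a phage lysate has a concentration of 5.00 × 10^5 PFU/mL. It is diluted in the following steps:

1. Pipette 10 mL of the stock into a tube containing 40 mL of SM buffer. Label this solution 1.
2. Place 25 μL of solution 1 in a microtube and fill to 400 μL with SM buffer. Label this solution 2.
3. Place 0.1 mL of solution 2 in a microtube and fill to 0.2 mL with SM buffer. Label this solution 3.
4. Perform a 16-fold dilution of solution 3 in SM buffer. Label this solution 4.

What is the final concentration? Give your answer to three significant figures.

Step 1: 10 mL + 40 mL = 50 mL total → factor 50/10 = 5
Step 2: 25 μL brought to 400 μL → factor 400/25 = 16
Step 3: 0.1 mL brought to 0.2 mL → factor 0.2/0.1 = 2
Step 4: 16-fold → factor 16
Overall dilution factor = 5 × 16 × 2 × 16 = 2560
Final = 5.00 × 10^5 PFU/mL / 2560 = 195 PFU/mL

195 PFU/mL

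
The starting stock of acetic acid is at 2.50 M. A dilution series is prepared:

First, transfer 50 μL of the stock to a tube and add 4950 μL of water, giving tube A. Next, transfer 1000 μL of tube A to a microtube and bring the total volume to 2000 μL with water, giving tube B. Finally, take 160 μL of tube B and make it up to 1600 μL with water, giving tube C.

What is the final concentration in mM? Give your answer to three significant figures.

1.25 mM

Step 1: 50 μL + 4950 μL = 5000 μL total → factor 5000/50 = 100
Step 2: 1000 μL brought to 2000 μL → factor 2000/1000 = 2
Step 3: 160 μL brought to 1600 μL → factor 1600/160 = 10
Overall dilution factor = 100 × 2 × 10 = 2000
Final = 2.50 M / 2000 = 0.001250 M = 1.25 mM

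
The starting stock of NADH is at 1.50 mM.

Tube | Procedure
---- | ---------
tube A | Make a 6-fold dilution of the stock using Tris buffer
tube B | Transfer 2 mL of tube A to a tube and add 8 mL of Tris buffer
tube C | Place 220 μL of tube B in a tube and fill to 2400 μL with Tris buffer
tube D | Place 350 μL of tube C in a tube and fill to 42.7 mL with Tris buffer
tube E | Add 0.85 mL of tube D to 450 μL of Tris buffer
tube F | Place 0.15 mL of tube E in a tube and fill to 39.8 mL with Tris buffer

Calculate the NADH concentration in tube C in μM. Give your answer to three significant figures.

4.58 μM

Step 1: 6-fold → factor 6
Step 2: 2 mL + 8 mL = 10 mL total → factor 10/2 = 5
Step 3: 220 μL brought to 2400 μL → factor 2400/220 = 10.909
Dilution factor through tube C = 6 × 5 × 10.909 = 327.27
[tube C] = 1.50 mM / 327.27 = 0.004583 mM = 4.58 μM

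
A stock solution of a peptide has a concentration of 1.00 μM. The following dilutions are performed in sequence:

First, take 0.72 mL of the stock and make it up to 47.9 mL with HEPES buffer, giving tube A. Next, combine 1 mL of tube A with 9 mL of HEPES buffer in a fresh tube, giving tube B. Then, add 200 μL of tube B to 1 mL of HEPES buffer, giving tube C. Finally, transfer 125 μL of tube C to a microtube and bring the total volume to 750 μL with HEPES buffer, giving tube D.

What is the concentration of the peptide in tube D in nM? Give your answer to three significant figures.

Step 1: 0.72 mL brought to 47.9 mL → factor 47.9/0.72 = 66.528
Step 2: 1 mL + 9 mL = 10 mL total → factor 10/1 = 10
Step 3: 200 μL + 1 mL = 1200 μL total → factor 1200/200 = 6
Step 4: 125 μL brought to 750 μL → factor 750/125 = 6
Overall dilution factor = 66.528 × 10 × 6 × 6 = 23950
Final = 1.00 μM / 23950 = 4.175 × 10^-5 μM = 0.0418 nM

0.0418 nM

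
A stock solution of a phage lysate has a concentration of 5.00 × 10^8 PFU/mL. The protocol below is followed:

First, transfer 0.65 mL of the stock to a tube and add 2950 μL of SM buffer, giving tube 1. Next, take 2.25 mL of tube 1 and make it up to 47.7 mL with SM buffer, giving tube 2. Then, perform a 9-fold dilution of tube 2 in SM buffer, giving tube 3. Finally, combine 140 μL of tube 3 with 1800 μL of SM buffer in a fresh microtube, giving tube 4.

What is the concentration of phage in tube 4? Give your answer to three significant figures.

3.41 × 10^4 PFU/mL

Step 1: 0.65 mL + 2950 μL = 3.6 mL total → factor 3.6/0.65 = 5.5385
Step 2: 2.25 mL brought to 47.7 mL → factor 47.7/2.25 = 21.2
Step 3: 9-fold → factor 9
Step 4: 140 μL + 1800 μL = 1940 μL total → factor 1940/140 = 13.857
Overall dilution factor = 5.5385 × 21.2 × 9 × 13.857 = 14643
Final = 5.00 × 10^8 PFU/mL / 14643 = 3.41 × 10^4 PFU/mL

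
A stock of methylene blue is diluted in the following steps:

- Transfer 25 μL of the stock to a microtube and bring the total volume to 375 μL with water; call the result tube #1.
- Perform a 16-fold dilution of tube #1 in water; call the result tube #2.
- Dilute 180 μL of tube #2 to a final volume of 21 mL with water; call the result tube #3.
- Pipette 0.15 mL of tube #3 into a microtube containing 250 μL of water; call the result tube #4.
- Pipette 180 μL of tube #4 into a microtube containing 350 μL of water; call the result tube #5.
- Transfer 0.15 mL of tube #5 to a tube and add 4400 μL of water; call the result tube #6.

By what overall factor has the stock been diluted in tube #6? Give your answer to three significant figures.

Step 1: 25 μL brought to 375 μL → factor 375/25 = 15
Step 2: 16-fold → factor 16
Step 3: 180 μL brought to 21 mL → factor 21000/180 = 116.67
Step 4: 0.15 mL + 250 μL = 0.4 mL total → factor 0.4/0.15 = 2.6667
Step 5: 180 μL + 350 μL = 530 μL total → factor 530/180 = 2.9444
Step 6: 0.15 mL + 4400 μL = 4.55 mL total → factor 4.55/0.15 = 30.333
Overall dilution factor = 15 × 16 × 116.67 × 2.6667 × 2.9444 × 30.333 = 6.6688 × 10^6

6.67 × 10^6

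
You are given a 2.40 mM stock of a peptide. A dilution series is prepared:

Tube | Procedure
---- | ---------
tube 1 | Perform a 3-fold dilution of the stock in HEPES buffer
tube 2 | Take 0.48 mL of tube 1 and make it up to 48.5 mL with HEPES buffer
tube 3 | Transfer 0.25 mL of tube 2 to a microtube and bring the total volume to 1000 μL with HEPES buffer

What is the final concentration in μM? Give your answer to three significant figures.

1.98 μM

Step 1: 3-fold → factor 3
Step 2: 0.48 mL brought to 48.5 mL → factor 48.5/0.48 = 101.04
Step 3: 0.25 mL brought to 1000 μL → factor 1/0.25 = 4
Overall dilution factor = 3 × 101.04 × 4 = 1212.5
Final = 2.40 mM / 1212.5 = 0.001979 mM = 1.98 μM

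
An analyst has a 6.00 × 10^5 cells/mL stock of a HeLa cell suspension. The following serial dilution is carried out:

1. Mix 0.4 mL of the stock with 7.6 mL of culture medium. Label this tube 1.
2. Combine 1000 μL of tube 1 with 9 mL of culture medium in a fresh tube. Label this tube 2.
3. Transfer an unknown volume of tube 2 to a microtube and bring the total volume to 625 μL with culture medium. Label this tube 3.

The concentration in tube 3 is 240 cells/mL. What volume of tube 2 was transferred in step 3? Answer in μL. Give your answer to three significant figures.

Step 1: 0.4 mL + 7.6 mL = 8 mL total → factor 8/0.4 = 20
Step 2: 1000 μL + 9 mL = 10000 μL total → factor 10000/1000 = 10
Step 3: v brought to 625 μL → factor = 625 μL/v
Product of known-step factors = 200
Overall factor = 6.00 × 10^5 cells/mL / (240 cells/mL) = 2500
Step-3 factor = 2500 / 200 = 12.5
v = 625 μL / 12.5 = 50.0 μL

50.0 μL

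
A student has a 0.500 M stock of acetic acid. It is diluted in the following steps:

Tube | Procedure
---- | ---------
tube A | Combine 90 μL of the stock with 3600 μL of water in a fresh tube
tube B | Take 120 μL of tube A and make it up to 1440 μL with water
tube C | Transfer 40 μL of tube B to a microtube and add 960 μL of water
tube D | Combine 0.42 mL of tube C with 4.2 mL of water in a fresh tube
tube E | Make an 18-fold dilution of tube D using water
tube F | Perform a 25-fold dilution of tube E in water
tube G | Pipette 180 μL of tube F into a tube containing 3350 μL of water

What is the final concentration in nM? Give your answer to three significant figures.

0.419 nM

Step 1: 90 μL + 3600 μL = 3690 μL total → factor 3690/90 = 41
Step 2: 120 μL brought to 1440 μL → factor 1440/120 = 12
Step 3: 40 μL + 960 μL = 1000 μL total → factor 1000/40 = 25
Step 4: 0.42 mL + 4.2 mL = 4.62 mL total → factor 4.62/0.42 = 11
Step 5: 18-fold → factor 18
Step 6: 25-fold → factor 25
Step 7: 180 μL + 3350 μL = 3530 μL total → factor 3530/180 = 19.611
Overall dilution factor = 41 × 12 × 25 × 11 × 18 × 25 × 19.611 = 1.194 × 10^9
Final = 0.500 M / 1.194 × 10^9 = 4.188 × 10^-10 M = 0.419 nM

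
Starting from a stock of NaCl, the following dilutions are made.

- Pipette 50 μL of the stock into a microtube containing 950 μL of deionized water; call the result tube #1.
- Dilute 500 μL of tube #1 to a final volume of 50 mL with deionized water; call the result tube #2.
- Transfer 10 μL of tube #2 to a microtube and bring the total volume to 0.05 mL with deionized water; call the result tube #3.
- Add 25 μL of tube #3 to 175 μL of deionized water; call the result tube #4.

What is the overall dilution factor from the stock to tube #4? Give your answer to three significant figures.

8.00 × 10^4

Step 1: 50 μL + 950 μL = 1000 μL total → factor 1000/50 = 20
Step 2: 500 μL brought to 50 mL → factor 50000/500 = 100
Step 3: 10 μL brought to 0.05 mL → factor 50/10 = 5
Step 4: 25 μL + 175 μL = 200 μL total → factor 200/25 = 8
Overall dilution factor = 20 × 100 × 5 × 8 = 80000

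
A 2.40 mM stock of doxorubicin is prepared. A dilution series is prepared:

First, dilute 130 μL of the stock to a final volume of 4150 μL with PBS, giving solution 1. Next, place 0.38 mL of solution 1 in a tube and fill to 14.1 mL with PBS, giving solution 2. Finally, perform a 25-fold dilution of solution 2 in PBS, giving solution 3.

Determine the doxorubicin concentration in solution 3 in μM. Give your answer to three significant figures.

Step 1: 130 μL brought to 4150 μL → factor 4150/130 = 31.923
Step 2: 0.38 mL brought to 14.1 mL → factor 14.1/0.38 = 37.105
Step 3: 25-fold → factor 25
Overall dilution factor = 31.923 × 37.105 × 25 = 29613
Final = 2.40 mM / 29613 = 8.105 × 10^-5 mM = 0.0810 μM

0.0810 μM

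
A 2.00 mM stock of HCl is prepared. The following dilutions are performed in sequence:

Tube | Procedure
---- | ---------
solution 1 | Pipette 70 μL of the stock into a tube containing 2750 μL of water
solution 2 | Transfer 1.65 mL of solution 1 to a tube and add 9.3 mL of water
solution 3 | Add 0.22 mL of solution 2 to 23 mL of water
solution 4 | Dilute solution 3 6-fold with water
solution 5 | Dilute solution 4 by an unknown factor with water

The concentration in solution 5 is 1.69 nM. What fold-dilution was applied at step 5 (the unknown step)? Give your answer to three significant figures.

6.99-fold

Step 1: 70 μL + 2750 μL = 2820 μL total → factor 2820/70 = 40.286
Step 2: 1.65 mL + 9.3 mL = 10.95 mL total → factor 10.95/1.65 = 6.6364
Step 3: 0.22 mL + 23 mL = 23.22 mL total → factor 23.22/0.22 = 105.55
Step 4: 6-fold → factor 6
Step 5: unknown factor x
Product of known-step factors = 1.6931 × 10^5
Overall factor = 2.00 mM / (1.69 nM) = 1.1834 × 10^6
x = 1.1834 × 10^6 / 1.6931 × 10^5 = 6.99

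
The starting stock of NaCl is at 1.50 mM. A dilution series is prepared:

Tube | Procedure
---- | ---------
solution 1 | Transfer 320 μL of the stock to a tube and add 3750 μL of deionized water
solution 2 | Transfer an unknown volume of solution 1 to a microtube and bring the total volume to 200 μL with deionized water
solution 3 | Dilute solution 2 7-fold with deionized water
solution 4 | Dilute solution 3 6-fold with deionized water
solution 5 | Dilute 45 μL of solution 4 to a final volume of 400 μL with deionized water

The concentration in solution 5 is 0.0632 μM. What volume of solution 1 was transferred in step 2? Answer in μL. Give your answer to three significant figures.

40.0 μL

Step 1: 320 μL + 3750 μL = 4070 μL total → factor 4070/320 = 12.719
Step 2: v brought to 200 μL → factor = 200 μL/v
Step 3: 7-fold → factor 7
Step 4: 6-fold → factor 6
Step 5: 45 μL brought to 400 μL → factor 400/45 = 8.8889
Product of known-step factors = 4748.3
Overall factor = 1.50 mM / (0.0632 μM) = 23734
Step-2 factor = 23734 / 4748.3 = 4.9984
v = 200 μL / 4.9984 = 40.0 μL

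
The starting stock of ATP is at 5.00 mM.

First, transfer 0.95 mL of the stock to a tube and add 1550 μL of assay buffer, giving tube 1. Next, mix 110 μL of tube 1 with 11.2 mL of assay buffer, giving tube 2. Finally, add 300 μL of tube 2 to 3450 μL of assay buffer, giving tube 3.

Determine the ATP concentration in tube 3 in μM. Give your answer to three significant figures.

Step 1: 0.95 mL + 1550 μL = 2.5 mL total → factor 2.5/0.95 = 2.6316
Step 2: 110 μL + 11.2 mL = 11310 μL total → factor 11310/110 = 102.82
Step 3: 300 μL + 3450 μL = 3750 μL total → factor 3750/300 = 12.5
Overall dilution factor = 2.6316 × 102.82 × 12.5 = 3382.2
Final = 5.00 mM / 3382.2 = 0.001478 mM = 1.48 μM

1.48 μM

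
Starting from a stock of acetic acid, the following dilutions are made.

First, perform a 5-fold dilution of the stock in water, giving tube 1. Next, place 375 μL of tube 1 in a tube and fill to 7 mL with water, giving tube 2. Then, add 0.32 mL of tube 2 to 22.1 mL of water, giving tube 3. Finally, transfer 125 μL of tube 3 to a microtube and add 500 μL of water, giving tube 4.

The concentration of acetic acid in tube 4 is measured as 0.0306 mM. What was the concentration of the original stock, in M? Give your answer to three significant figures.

1.00 M

Step 1: 5-fold → factor 5
Step 2: 375 μL brought to 7 mL → factor 7000/375 = 18.667
Step 3: 0.32 mL + 22.1 mL = 22.42 mL total → factor 22.42/0.32 = 70.062
Step 4: 125 μL + 500 μL = 625 μL total → factor 625/125 = 5
Overall dilution factor = 5 × 18.667 × 70.062 × 5 = 32696
Stock = 0.0306 mM × 32696 = 1000 mM = 1.00 M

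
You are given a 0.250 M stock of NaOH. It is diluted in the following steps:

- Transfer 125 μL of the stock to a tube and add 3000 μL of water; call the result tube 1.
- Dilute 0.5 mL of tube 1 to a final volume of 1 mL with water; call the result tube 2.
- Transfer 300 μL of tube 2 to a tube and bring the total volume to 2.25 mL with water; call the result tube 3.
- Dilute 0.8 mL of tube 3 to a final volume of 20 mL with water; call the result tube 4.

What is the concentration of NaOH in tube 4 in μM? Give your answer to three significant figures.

Step 1: 125 μL + 3000 μL = 3125 μL total → factor 3125/125 = 25
Step 2: 0.5 mL brought to 1 mL → factor 1/0.5 = 2
Step 3: 300 μL brought to 2.25 mL → factor 2250/300 = 7.5
Step 4: 0.8 mL brought to 20 mL → factor 20/0.8 = 25
Overall dilution factor = 25 × 2 × 7.5 × 25 = 9375
Final = 0.250 M / 9375 = 2.667 × 10^-5 M = 26.7 μM

26.7 μM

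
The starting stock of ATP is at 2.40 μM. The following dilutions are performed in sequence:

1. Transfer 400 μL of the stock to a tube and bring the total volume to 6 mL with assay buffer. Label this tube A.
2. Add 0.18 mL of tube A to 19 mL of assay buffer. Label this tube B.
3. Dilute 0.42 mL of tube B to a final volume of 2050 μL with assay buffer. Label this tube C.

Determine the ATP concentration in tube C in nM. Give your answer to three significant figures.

Step 1: 400 μL brought to 6 mL → factor 6000/400 = 15
Step 2: 0.18 mL + 19 mL = 19.18 mL total → factor 19.18/0.18 = 106.56
Step 3: 0.42 mL brought to 2050 μL → factor 2.05/0.42 = 4.881
Overall dilution factor = 15 × 106.56 × 4.881 = 7801.4
Final = 2.40 μM / 7801.4 = 0.0003076 μM = 0.308 nM

0.308 nM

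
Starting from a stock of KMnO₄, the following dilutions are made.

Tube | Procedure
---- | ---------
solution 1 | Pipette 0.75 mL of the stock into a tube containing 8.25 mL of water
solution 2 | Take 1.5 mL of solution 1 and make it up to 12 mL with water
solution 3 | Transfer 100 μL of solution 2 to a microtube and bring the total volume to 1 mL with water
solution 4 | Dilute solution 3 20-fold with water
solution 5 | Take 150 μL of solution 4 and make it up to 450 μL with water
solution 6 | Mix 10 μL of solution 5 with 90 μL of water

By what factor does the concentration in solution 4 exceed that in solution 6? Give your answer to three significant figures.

Step 1: 0.75 mL + 8.25 mL = 9 mL total → factor 9/0.75 = 12
Step 2: 1.5 mL brought to 12 mL → factor 12/1.5 = 8
Step 3: 100 μL brought to 1 mL → factor 1000/100 = 10
Step 4: 20-fold → factor 20
Step 5: 150 μL brought to 450 μL → factor 450/150 = 3
Step 6: 10 μL + 90 μL = 100 μL total → factor 100/10 = 10
Dilution factor to solution 4 = 19200; to solution 6 = 5.76 × 10^5
[solution 4]/[solution 6] = (factor to solution 6)/(factor to solution 4) = 5.76 × 10^5/19200 = 30.0

30.0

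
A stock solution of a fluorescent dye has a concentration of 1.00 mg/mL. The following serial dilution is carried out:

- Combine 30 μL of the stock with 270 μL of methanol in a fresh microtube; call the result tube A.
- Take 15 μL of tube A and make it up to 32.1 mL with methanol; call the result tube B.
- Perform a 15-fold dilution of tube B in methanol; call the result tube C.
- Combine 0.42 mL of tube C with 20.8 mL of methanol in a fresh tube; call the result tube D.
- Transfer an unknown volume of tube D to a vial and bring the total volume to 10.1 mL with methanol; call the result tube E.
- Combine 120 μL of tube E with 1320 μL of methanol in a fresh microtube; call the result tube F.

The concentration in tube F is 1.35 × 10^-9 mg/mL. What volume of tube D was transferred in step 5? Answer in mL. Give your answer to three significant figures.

2.65 mL

Step 1: 30 μL + 270 μL = 300 μL total → factor 300/30 = 10
Step 2: 15 μL brought to 32.1 mL → factor 32100/15 = 2140
Step 3: 15-fold → factor 15
Step 4: 0.42 mL + 20.8 mL = 21.22 mL total → factor 21.22/0.42 = 50.524
Step 5: v brought to 10.1 mL → factor = 10.1 mL/v
Step 6: 120 μL + 1320 μL = 1440 μL total → factor 1440/120 = 12
Product of known-step factors = 1.9462 × 10^8
Overall factor = 1.00 mg/mL / (1.35 × 10^-9 mg/mL) = 7.4074 × 10^8
Step-5 factor = 7.4074 × 10^8 / 1.9462 × 10^8 = 3.8061
v = 10.1 mL / 3.8061 = 2.65 mL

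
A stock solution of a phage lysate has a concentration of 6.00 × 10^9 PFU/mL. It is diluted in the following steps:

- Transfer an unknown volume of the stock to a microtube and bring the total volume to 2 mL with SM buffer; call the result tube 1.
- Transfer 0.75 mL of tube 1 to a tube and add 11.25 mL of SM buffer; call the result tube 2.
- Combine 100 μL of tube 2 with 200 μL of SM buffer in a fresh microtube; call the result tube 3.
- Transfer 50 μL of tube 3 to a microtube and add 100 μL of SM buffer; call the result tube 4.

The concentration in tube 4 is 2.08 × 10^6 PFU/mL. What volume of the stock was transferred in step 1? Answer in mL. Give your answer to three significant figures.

Step 1: v brought to 2 mL → factor = 2 mL/v
Step 2: 0.75 mL + 11.25 mL = 12 mL total → factor 12/0.75 = 16
Step 3: 100 μL + 200 μL = 300 μL total → factor 300/100 = 3
Step 4: 50 μL + 100 μL = 150 μL total → factor 150/50 = 3
Product of known-step factors = 144
Overall factor = 6.00 × 10^9 PFU/mL / (2.08 × 10^6 PFU/mL) = 2884.6
Step-1 factor = 2884.6 / 144 = 20.032
v = 2 mL / 20.032 = 0.0998 mL

0.0998 mL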